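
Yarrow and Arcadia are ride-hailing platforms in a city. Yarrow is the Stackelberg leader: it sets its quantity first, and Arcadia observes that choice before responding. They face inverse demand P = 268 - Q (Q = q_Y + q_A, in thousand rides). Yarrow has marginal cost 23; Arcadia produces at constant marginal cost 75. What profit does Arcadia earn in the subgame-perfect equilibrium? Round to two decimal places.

495.06

Solve by backward induction. Given q_Y, the follower Arcadia maximises π_A = (268 - q_Y - q_A)q_A - 75q_A.
Follower FOC: 193 - q_Y - 2q_A = 0, so q_A(q_Y) = (193 - q_Y)/2.
The leader anticipates this reaction. Substituting into P = 268 - Q gives P = 343/2 - (1/2)q_Y, so π_Y = (343/2 - (1/2)q_Y)q_Y - 23q_Y.
Leader FOC: 297/2 - q_Y = 0, so q_Y = 297/2.
Then q_A = (193 - 297/2)/2 = 89/4.
Price P = 268 - 683/4 = 389/4.
Arcadia's profit: (389/4 - 75)·(89/4) = 495.0625.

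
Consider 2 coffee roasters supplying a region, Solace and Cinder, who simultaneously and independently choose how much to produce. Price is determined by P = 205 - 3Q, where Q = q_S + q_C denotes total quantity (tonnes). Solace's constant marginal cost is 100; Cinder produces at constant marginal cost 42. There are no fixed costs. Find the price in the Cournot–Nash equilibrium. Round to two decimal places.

Solace's profit: π_S = (205 - 3Q)q_S - (100q_S). Setting ∂π_S/∂q_S = 0: 105 - 6q_S - 3(q_C) = 0.
Cinder's first-order condition: 163 - 6q_C - 3(q_S) = 0.
Rearranging gives the reaction functions q_S = (105 - 3q_C)/6 and q_C = (163 - 3q_S)/6.
Solving the pair: q_S = 47/9, q_C = 221/9.
Total output Q = 268/9, so price P = 205 - 3·(268/9) = 347/3.

115.67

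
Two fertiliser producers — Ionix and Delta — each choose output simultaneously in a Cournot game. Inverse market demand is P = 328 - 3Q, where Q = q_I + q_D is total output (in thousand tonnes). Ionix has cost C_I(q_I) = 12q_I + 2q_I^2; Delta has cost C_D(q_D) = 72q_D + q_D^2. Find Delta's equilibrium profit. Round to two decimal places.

Ionix's profit: π_I = (328 - 3Q)q_I - (12q_I + 2q_I²). Setting ∂π_I/∂q_I = 0: 316 - 10q_I - 3(q_D) = 0.
Delta's profit: π_D = (328 - 3Q)q_D - (72q_D + q_D²). Setting ∂π_D/∂q_D = 0: 256 - 8q_D - 3(q_I) = 0.
Best responses: q_I = (316 - 3q_D)/10, q_D = (256 - 3q_I)/8.
Substituting one into the other gives q_I = 1760/71 and q_D = 1612/71.
Price P = 328 - 3·47.4930 = 185.5211.
Delta's profit: 185.5211·(1612/71) - 72·(1612/71) - (1612/71)² = 2061.9274.

2061.93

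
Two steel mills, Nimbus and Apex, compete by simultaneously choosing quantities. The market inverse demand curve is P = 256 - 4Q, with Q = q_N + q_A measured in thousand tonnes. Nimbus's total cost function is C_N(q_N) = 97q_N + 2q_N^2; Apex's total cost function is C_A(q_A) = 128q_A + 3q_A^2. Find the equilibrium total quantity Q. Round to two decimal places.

17.20

Nimbus's profit: π_N = (256 - 4Q)q_N - (97q_N + 2q_N²). Setting ∂π_N/∂q_N = 0: 159 - 12q_N - 4(q_A) = 0.
Apex's profit: π_A = (256 - 4Q)q_A - (128q_A + 3q_A²). Setting ∂π_A/∂q_A = 0: 128 - 14q_A - 4(q_N) = 0.
Rearranging gives the reaction functions q_N = (159 - 4q_A)/12 and q_A = (128 - 4q_N)/14.
Solving the pair: q_N = 857/76, q_A = 225/38.
Total output Q = 857/76 + 225/38 = 1307/76.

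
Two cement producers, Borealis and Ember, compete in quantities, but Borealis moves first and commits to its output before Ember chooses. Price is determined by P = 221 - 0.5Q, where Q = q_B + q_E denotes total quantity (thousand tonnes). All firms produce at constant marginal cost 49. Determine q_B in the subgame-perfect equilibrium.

172

Solve by backward induction. Given q_B, the follower Ember maximises π_E = (221 - (1/2)q_B - (1/2)q_E)q_E - 49q_E.
∂π_E/∂q_E = 172 - (1/2)q_B - q_E = 0 gives the reaction function q_E = (172 - (1/2)q_B).
The leader anticipates this reaction. Substituting into P = 221 - 0.5Q gives P = 135 - (1/4)q_B, so π_B = (135 - (1/4)q_B)q_B - 49q_B.
The leader's first-order condition 86 - (1/2)q_B = 0 yields q_B = 172.
Then q_E = (172 - (1/2)·172) = 86.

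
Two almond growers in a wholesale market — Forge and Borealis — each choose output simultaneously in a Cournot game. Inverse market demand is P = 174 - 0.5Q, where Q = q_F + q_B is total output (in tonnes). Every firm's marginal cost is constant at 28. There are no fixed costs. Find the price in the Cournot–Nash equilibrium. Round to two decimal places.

76.67

Each firm earns π_i = (174 - 0.5Q)q_i - 28q_i.
First-order condition (treating rivals' output as given): 146 - q_i - (1/2)q_j = 0.
By symmetry each firm produces the same amount; substituting q_j = q_i yields q_i = 146/(3/2) = 292/3.
Total output Q = 584/3, so price P = 174 - (1/2)·(584/3) = 230/3.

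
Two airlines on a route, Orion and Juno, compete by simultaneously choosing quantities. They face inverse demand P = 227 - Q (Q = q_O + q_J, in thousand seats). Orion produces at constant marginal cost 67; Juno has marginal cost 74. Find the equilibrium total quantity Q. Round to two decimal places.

Orion's profit: π_O = (227 - Q)q_O - (67q_O). Setting ∂π_O/∂q_O = 0: 160 - 2q_O - (q_J) = 0.
Juno's first-order condition: 153 - 2q_J - (q_O) = 0.
Best responses: q_O = (160 - q_J)/2, q_J = (153 - q_O)/2.
Substituting one into the other gives q_O = 167/3 and q_J = 146/3.
Total output Q = 167/3 + 146/3 = 313/3.

104.33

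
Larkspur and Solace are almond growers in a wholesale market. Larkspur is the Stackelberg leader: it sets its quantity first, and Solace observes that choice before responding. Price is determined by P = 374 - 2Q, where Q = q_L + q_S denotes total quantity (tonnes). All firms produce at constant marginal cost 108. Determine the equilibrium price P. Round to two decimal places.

Solve by backward induction. Given q_L, the follower Solace maximises π_S = (374 - 2q_L - 2q_S)q_S - 108q_S.
Setting the follower's marginal profit to zero, 266 - 2q_L - 4q_S = 0, i.e. q_S = (266 - 2q_L)/4.
Larkspur substitutes q_S(q_L) into its own profit: π_L = q_L(374 - 2q_L - (266 - 2q_L)/2) - 108q_L = (241 - q_L)q_L - 108q_L.
The leader's first-order condition 133 - 2q_L = 0 yields q_L = 133/2.
Then q_S = (266 - 2·(133/2))/4 = 133/4.
Total output Q = 399/4, so price P = 374 - 2·(399/4) = 349/2.

174.50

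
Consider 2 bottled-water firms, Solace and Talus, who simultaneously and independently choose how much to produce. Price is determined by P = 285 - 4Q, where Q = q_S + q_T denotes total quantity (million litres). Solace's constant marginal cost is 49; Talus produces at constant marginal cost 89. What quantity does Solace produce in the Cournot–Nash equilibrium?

Solace's profit: π_S = (285 - 4Q)q_S - (49q_S). Setting ∂π_S/∂q_S = 0: 236 - 8q_S - 4(q_T) = 0.
Talus's profit: π_T = (285 - 4Q)q_T - (89q_T). Setting ∂π_T/∂q_T = 0: 196 - 8q_T - 4(q_S) = 0.
Rearranging gives the reaction functions q_S = (236 - 4q_T)/8 and q_T = (196 - 4q_S)/8.
Solving the pair: q_S = 23, q_T = 13.

23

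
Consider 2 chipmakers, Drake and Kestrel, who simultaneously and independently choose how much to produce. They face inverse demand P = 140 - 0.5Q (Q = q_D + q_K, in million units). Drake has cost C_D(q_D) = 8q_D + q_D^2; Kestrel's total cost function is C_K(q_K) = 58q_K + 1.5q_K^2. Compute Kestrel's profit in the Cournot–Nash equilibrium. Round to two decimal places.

Drake's profit: π_D = (140 - 0.5Q)q_D - (8q_D + q_D²). Setting ∂π_D/∂q_D = 0: 132 - 3q_D - (1/2)(q_K) = 0.
Kestrel's profit: π_K = (140 - 0.5Q)q_K - (58q_K + (3/2)q_K²). Setting ∂π_K/∂q_K = 0: 82 - 4q_K - (1/2)(q_D) = 0.
Rearranging gives the reaction functions q_D = (132 - (1/2)q_K)/3 and q_K = (82 - (1/2)q_D)/4.
Solving the pair: q_D = 1948/47, q_K = 720/47.
Price P = 140 - (1/2)·56.7660 = 111.6170.
Kestrel's profit: 111.6170·(720/47) - 58·(720/47) - (3/2)(720/47)² = 469.3526.

469.35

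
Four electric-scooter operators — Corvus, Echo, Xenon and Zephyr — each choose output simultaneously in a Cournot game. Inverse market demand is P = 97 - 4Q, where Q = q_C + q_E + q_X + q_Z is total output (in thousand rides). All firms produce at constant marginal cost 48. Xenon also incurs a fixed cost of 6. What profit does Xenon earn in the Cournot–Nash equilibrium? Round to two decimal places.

18.01

Each firm earns π_i = (97 - 4Q)q_i - 48q_i.
First-order condition (treating rivals' output as given): 49 - 8q_i - 4·Σ_{j≠i} q_j = 0.
By symmetry each firm produces the same amount; substituting Σ_{j≠i} q_j = 3q_i yields q_i = 49/20.
Price P = 97 - 4·(49/5) = 289/5.
Xenon's profit: (289/5 - 48)·(49/20) - 6 = 1801/100.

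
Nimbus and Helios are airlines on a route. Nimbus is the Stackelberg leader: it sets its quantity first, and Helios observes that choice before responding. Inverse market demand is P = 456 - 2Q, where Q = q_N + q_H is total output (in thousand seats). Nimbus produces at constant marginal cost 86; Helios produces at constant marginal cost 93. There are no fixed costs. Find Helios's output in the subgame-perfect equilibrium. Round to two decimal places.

The follower Helios best-responds to any q_N: π_H = (456 - 2Q)q_H - 93q_H.
Setting the follower's marginal profit to zero, 363 - 2q_N - 4q_H = 0, i.e. q_H = (363 - 2q_N)/4.
Nimbus substitutes q_H(q_N) into its own profit: π_N = q_N(456 - 2q_N - (363 - 2q_N)/2) - 86q_N = (549/2 - q_N)q_N - 86q_N.
Maximising: ∂π_N/∂q_N = 377/2 - 2q_N = 0, giving q_N = 377/4.
Then q_H = (363 - 2·(377/4))/4 = 349/8.

43.63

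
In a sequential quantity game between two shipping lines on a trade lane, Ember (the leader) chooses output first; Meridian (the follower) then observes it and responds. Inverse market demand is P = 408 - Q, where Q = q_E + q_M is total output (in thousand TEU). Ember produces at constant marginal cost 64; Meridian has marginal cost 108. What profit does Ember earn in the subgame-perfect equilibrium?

18818

The follower Meridian best-responds to any q_E: π_M = (408 - Q)q_M - 108q_M.
Setting the follower's marginal profit to zero, 300 - q_E - 2q_M = 0, i.e. q_M = (300 - q_E)/2.
The leader anticipates this reaction. Substituting into P = 408 - Q gives P = 258 - (1/2)q_E, so π_E = (258 - (1/2)q_E)q_E - 64q_E.
The leader's first-order condition 194 - q_E = 0 yields q_E = 194.
Then q_M = (300 - 194)/2 = 53.
Price P = 408 - 247 = 161.
Ember's profit: (161 - 64)·194 = 18818.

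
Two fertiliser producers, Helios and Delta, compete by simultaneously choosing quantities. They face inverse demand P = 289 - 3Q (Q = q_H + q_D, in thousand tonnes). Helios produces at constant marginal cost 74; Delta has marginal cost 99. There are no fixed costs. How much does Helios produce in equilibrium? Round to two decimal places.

Helios's profit: π_H = (289 - 3Q)q_H - (74q_H). Setting ∂π_H/∂q_H = 0: 215 - 6q_H - 3(q_D) = 0.
Delta's first-order condition: 190 - 6q_D - 3(q_H) = 0.
Rearranging gives the reaction functions q_H = (215 - 3q_D)/6 and q_D = (190 - 3q_H)/6.
Substituting one into the other gives q_H = 80/3 and q_D = 55/3.

26.67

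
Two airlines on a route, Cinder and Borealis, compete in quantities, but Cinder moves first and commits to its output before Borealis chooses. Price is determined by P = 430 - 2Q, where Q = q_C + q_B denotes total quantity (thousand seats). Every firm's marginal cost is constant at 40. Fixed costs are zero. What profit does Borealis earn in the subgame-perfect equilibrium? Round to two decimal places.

Solve by backward induction. Given q_C, the follower Borealis maximises π_B = (430 - 2q_C - 2q_B)q_B - 40q_B.
∂π_B/∂q_B = 390 - 2q_C - 4q_B = 0 gives the reaction function q_B = (390 - 2q_C)/4.
The leader anticipates this reaction. Substituting into P = 430 - 2Q gives P = 235 - q_C, so π_C = (235 - q_C)q_C - 40q_C.
Leader FOC: 195 - 2q_C = 0, so q_C = 195/2.
Then q_B = (390 - 2·(195/2))/4 = 195/4.
Price P = 430 - 2·(585/4) = 275/2.
Borealis's profit: (275/2 - 40)·(195/4) = 4753.1250.

4753.13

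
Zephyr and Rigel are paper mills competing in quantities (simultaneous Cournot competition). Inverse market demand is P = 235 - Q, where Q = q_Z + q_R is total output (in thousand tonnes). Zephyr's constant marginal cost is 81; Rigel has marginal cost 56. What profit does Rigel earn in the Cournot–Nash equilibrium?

Zephyr's profit: π_Z = (235 - Q)q_Z - (81q_Z). Setting ∂π_Z/∂q_Z = 0: 154 - 2q_Z - (q_R) = 0.
Rigel's first-order condition: 179 - 2q_R - (q_Z) = 0.
So q_Z = (154 - q_R)/2 and q_R = (179 - q_Z)/2.
Solving the pair: q_Z = 43, q_R = 68.
Price P = 235 - 111 = 124.
Rigel's profit: (124 - 56)·68 = 4624.

4624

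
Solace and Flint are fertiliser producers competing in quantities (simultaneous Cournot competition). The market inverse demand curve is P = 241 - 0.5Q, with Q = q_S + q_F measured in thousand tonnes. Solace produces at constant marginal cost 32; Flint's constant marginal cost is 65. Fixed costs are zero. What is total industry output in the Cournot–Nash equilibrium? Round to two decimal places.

256.67

Solace's profit: π_S = (241 - 0.5Q)q_S - (32q_S). Setting ∂π_S/∂q_S = 0: 209 - q_S - (1/2)(q_F) = 0.
Flint's first-order condition: 176 - q_F - (1/2)(q_S) = 0.
Rearranging gives the reaction functions q_S = (209 - (1/2)q_F) and q_F = (176 - (1/2)q_S).
Substituting one into the other gives q_S = 484/3 and q_F = 286/3.
Total output Q = 484/3 + 286/3 = 770/3.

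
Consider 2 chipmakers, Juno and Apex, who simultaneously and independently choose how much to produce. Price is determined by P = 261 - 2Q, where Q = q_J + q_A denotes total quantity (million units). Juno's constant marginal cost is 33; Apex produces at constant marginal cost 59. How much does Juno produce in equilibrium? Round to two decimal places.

Juno's profit: π_J = (261 - 2Q)q_J - (33q_J). Setting ∂π_J/∂q_J = 0: 228 - 4q_J - 2(q_A) = 0.
Apex's profit: π_A = (261 - 2Q)q_A - (59q_A). Setting ∂π_A/∂q_A = 0: 202 - 4q_A - 2(q_J) = 0.
So q_J = (228 - 2q_A)/4 and q_A = (202 - 2q_J)/4.
Solving the pair: q_J = 127/3, q_A = 88/3.

42.33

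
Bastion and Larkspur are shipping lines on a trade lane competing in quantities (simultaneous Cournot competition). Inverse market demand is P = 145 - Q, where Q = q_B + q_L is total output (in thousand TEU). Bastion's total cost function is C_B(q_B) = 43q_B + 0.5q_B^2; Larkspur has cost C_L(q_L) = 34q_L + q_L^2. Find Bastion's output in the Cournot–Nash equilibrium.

Bastion's profit: π_B = (145 - Q)q_B - (43q_B + (1/2)q_B²). Setting ∂π_B/∂q_B = 0: 102 - 3q_B - (q_L) = 0.
Larkspur's first-order condition: 111 - 4q_L - (q_B) = 0.
Best responses: q_B = (102 - q_L)/3, q_L = (111 - q_B)/4.
Substituting one into the other gives q_B = 27 and q_L = 21.

27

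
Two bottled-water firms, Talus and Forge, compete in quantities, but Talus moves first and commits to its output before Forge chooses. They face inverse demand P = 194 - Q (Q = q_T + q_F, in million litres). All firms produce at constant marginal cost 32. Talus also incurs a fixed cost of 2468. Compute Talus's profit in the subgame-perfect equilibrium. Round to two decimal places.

812.50

The follower Forge best-responds to any q_T: π_F = (194 - Q)q_F - 32q_F.
∂π_F/∂q_F = 162 - q_T - 2q_F = 0 gives the reaction function q_F = (162 - q_T)/2.
Talus substitutes q_F(q_T) into its own profit: π_T = q_T(194 - q_T - (162 - q_T)/2) - 32q_T = (113 - (1/2)q_T)q_T - 32q_T.
The leader's first-order condition 81 - q_T = 0 yields q_T = 81.
Then q_F = (162 - 81)/2 = 81/2.
Price P = 194 - 243/2 = 145/2.
Talus's profit: (145/2 - 32)·81 - 2468 = 1625/2.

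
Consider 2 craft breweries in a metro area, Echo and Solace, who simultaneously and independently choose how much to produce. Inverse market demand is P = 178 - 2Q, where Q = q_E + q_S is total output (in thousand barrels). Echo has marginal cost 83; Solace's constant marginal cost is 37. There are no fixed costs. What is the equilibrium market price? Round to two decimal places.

99.33

Echo's profit: π_E = (178 - 2Q)q_E - (83q_E). Setting ∂π_E/∂q_E = 0: 95 - 4q_E - 2(q_S) = 0.
Solace's profit: π_S = (178 - 2Q)q_S - (37q_S). Setting ∂π_S/∂q_S = 0: 141 - 4q_S - 2(q_E) = 0.
Rearranging gives the reaction functions q_E = (95 - 2q_S)/4 and q_S = (141 - 2q_E)/4.
Solving the pair: q_E = 49/6, q_S = 187/6.
Total output Q = 118/3, so price P = 178 - 2·(118/3) = 298/3.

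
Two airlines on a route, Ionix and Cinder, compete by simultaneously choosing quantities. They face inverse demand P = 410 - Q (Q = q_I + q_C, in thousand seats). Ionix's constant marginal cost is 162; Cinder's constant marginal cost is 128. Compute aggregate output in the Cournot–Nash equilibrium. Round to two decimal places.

176.67

Ionix's profit: π_I = (410 - Q)q_I - (162q_I). Setting ∂π_I/∂q_I = 0: 248 - 2q_I - (q_C) = 0.
Cinder's first-order condition: 282 - 2q_C - (q_I) = 0.
Best responses: q_I = (248 - q_C)/2, q_C = (282 - q_I)/2.
Solving the pair: q_I = 214/3, q_C = 316/3.
Total output Q = 214/3 + 316/3 = 530/3.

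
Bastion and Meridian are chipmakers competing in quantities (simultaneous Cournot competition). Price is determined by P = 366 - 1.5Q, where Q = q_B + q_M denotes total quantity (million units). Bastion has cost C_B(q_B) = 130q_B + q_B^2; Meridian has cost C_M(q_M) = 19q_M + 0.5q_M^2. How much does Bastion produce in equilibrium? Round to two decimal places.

Bastion's profit: π_B = (366 - 1.5Q)q_B - (130q_B + q_B²). Setting ∂π_B/∂q_B = 0: 236 - 5q_B - (3/2)(q_M) = 0.
Meridian's first-order condition: 347 - 4q_M - (3/2)(q_B) = 0.
Rearranging gives the reaction functions q_B = (236 - (3/2)q_M)/5 and q_M = (347 - (3/2)q_B)/4.
Substituting one into the other gives q_B = 1694/71 and q_M = 77.8028.

23.86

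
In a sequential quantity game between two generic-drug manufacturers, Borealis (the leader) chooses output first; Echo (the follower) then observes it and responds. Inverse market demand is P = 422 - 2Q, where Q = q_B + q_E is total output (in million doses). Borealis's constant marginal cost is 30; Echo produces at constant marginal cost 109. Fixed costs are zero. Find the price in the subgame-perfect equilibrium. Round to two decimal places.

147.75

The follower Echo best-responds to any q_B: π_E = (422 - 2Q)q_E - 109q_E.
Setting the follower's marginal profit to zero, 313 - 2q_B - 4q_E = 0, i.e. q_E = (313 - 2q_B)/4.
The leader anticipates this reaction. Substituting into P = 422 - 2Q gives P = 531/2 - q_B, so π_B = (531/2 - q_B)q_B - 30q_B.
Leader FOC: 471/2 - 2q_B = 0, so q_B = 471/4.
Then q_E = (313 - 2·(471/4))/4 = 155/8.
Total output Q = 1097/8, so price P = 422 - 2·(1097/8) = 591/4.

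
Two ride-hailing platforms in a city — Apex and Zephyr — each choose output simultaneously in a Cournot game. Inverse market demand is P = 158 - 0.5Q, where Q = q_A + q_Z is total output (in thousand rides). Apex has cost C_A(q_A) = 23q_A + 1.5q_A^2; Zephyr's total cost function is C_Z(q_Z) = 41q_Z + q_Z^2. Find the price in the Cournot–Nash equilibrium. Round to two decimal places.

126.21

Apex's profit: π_A = (158 - 0.5Q)q_A - (23q_A + (3/2)q_A²). Setting ∂π_A/∂q_A = 0: 135 - 4q_A - (1/2)(q_Z) = 0.
Zephyr's profit: π_Z = (158 - 0.5Q)q_Z - (41q_Z + q_Z²). Setting ∂π_Z/∂q_Z = 0: 117 - 3q_Z - (1/2)(q_A) = 0.
So q_A = (135 - (1/2)q_Z)/4 and q_Z = (117 - (1/2)q_A)/3.
Substituting one into the other gives q_A = 1386/47 and q_Z = 1602/47.
Total output Q = 63.5745, so price P = 158 - (1/2)·63.5745 = 126.2128.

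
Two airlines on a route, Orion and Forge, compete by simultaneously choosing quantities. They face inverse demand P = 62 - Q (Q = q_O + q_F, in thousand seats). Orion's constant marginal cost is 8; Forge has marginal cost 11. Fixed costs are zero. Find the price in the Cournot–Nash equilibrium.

Orion's profit: π_O = (62 - Q)q_O - (8q_O). Setting ∂π_O/∂q_O = 0: 54 - 2q_O - (q_F) = 0.
Forge's profit: π_F = (62 - Q)q_F - (11q_F). Setting ∂π_F/∂q_F = 0: 51 - 2q_F - (q_O) = 0.
So q_O = (54 - q_F)/2 and q_F = (51 - q_O)/2.
Solving the pair: q_O = 19, q_F = 16.
Total output Q = 35, so price P = 62 - 35 = 27.

27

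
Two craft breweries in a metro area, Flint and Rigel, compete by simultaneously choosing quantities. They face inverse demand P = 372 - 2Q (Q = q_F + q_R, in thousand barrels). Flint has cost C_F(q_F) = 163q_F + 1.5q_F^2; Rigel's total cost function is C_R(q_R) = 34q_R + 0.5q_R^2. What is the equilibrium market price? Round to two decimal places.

Flint's profit: π_F = (372 - 2Q)q_F - (163q_F + (3/2)q_F²). Setting ∂π_F/∂q_F = 0: 209 - 7q_F - 2(q_R) = 0.
Rigel's profit: π_R = (372 - 2Q)q_R - (34q_R + (1/2)q_R²). Setting ∂π_R/∂q_R = 0: 338 - 5q_R - 2(q_F) = 0.
Rearranging gives the reaction functions q_F = (209 - 2q_R)/7 and q_R = (338 - 2q_F)/5.
Substituting one into the other gives q_F = 369/31 and q_R = 1948/31.
Total output Q = 74.7419, so price P = 372 - 2·74.7419 = 222.5161.

222.52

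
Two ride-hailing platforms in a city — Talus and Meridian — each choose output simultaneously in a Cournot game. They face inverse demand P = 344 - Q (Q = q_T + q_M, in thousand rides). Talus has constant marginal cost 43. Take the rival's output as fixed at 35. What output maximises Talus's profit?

133

With the rival's output fixed at 35, Talus's profit is π_T = (344 - 35 - q_T)q_T - (43q_T) = (309 - q_T)q_T - (43q_T).
∂π_T/∂q_T = 266 - 2q_T = 0, so q_T = 133.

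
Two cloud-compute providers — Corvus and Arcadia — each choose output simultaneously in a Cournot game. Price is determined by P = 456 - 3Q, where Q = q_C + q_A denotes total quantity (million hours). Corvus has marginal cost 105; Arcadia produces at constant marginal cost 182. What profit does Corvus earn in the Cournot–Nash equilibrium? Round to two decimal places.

Corvus's profit: π_C = (456 - 3Q)q_C - (105q_C). Setting ∂π_C/∂q_C = 0: 351 - 6q_C - 3(q_A) = 0.
Arcadia's profit: π_A = (456 - 3Q)q_A - (182q_A). Setting ∂π_A/∂q_A = 0: 274 - 6q_A - 3(q_C) = 0.
Rearranging gives the reaction functions q_C = (351 - 3q_A)/6 and q_A = (274 - 3q_C)/6.
Substituting one into the other gives q_C = 428/9 and q_A = 197/9.
Price P = 456 - 3·(625/9) = 743/3.
Corvus's profit: (743/3 - 105)·(428/9) = 6784.5926.

6784.59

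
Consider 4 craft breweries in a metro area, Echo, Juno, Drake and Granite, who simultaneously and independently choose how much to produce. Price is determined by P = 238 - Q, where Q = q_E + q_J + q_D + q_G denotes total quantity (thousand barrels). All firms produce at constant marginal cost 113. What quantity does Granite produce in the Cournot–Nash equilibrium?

25

A representative firm's profit is π_i = q_i(238 - Q) - 113q_i.
Setting ∂π_i/∂q_i = 0 with rivals' quantities fixed: 125 - 2q_i - Σ_{j≠i} q_j = 0.
By symmetry each firm produces the same amount; substituting Σ_{j≠i} q_j = 3q_i yields q_i = 125/5 = 25.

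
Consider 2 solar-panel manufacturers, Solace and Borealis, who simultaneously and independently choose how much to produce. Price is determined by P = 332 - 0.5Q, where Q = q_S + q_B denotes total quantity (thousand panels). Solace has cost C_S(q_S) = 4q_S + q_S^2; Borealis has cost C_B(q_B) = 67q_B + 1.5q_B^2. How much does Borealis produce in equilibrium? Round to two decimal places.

53.70

Solace's profit: π_S = (332 - 0.5Q)q_S - (4q_S + q_S²). Setting ∂π_S/∂q_S = 0: 328 - 3q_S - (1/2)(q_B) = 0.
Borealis's first-order condition: 265 - 4q_B - (1/2)(q_S) = 0.
Best responses: q_S = (328 - (1/2)q_B)/3, q_B = (265 - (1/2)q_S)/4.
Substituting one into the other gives q_S = 100.3830 and q_B = 53.7021.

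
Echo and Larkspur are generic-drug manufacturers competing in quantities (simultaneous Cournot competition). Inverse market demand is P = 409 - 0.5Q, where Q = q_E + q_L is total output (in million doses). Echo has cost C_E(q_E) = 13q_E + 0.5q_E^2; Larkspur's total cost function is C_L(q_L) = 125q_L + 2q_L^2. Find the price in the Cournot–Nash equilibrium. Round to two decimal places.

295.77

Echo's profit: π_E = (409 - 0.5Q)q_E - (13q_E + (1/2)q_E²). Setting ∂π_E/∂q_E = 0: 396 - 2q_E - (1/2)(q_L) = 0.
Larkspur's first-order condition: 284 - 5q_L - (1/2)(q_E) = 0.
So q_E = (396 - (1/2)q_L)/2 and q_L = (284 - (1/2)q_E)/5.
Substituting one into the other gives q_E = 188.5128 and q_L = 1480/39.
Total output Q = 226.4615, so price P = 409 - (1/2)·226.4615 = 295.7692.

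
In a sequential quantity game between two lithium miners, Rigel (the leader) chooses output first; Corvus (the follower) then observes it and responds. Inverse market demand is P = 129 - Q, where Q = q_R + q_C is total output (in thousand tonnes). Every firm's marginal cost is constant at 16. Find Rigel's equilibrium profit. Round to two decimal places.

Solve by backward induction. Given q_R, the follower Corvus maximises π_C = (129 - q_R - q_C)q_C - 16q_C.
Setting the follower's marginal profit to zero, 113 - q_R - 2q_C = 0, i.e. q_C = (113 - q_R)/2.
The leader anticipates this reaction. Substituting into P = 129 - Q gives P = 145/2 - (1/2)q_R, so π_R = (145/2 - (1/2)q_R)q_R - 16q_R.
Maximising: ∂π_R/∂q_R = 113/2 - q_R = 0, giving q_R = 113/2.
Then q_C = (113 - 113/2)/2 = 113/4.
Price P = 129 - 339/4 = 177/4.
Rigel's profit: (177/4 - 16)·(113/2) = 1596.1250.

1596.13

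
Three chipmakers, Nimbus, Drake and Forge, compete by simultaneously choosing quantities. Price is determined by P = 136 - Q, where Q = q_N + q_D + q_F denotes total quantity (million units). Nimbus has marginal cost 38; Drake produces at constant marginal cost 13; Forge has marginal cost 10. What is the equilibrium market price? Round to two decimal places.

49.25

Nimbus's profit: π_N = (136 - Q)q_N - (38q_N). Setting ∂π_N/∂q_N = 0: 98 - 2q_N - (q_D + q_F) = 0.
Drake's first-order condition: 123 - 2q_D - (q_N + q_F) = 0.
Forge's first-order condition: 126 - 2q_F - (q_N + q_D) = 0.
Adding the 3 conditions: 347 − 2Q − 2Q = 0, i.e. Q = 347/4.
Back-substituting: q_N = (98 − 347/4) = 45/4, q_D = (123 − 347/4) = 145/4, q_F = (126 − 347/4) = 157/4.
Total output Q = 347/4, so price P = 136 - 347/4 = 197/4.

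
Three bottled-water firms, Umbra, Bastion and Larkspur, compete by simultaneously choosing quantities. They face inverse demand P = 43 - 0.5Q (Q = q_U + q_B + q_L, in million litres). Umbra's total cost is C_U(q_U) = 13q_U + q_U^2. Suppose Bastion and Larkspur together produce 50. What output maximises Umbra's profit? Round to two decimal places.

1.67

With rivals' combined output fixed at 50, Umbra's profit is π_U = (43 - (1/2)·50 - (1/2)q_U)q_U - (13q_U + q_U²) = (18 - (1/2)q_U)q_U - (13q_U + q_U²).
∂π_U/∂q_U = 5 - 3q_U = 0, so q_U = 5/3.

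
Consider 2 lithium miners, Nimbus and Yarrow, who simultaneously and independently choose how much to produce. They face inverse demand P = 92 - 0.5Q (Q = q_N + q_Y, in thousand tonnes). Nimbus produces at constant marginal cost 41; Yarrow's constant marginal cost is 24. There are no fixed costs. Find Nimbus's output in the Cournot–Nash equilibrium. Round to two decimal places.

22.67

Nimbus's profit: π_N = (92 - 0.5Q)q_N - (41q_N). Setting ∂π_N/∂q_N = 0: 51 - q_N - (1/2)(q_Y) = 0.
Yarrow's profit: π_Y = (92 - 0.5Q)q_Y - (24q_Y). Setting ∂π_Y/∂q_Y = 0: 68 - q_Y - (1/2)(q_N) = 0.
Rearranging gives the reaction functions q_N = (51 - (1/2)q_Y) and q_Y = (68 - (1/2)q_N).
Substituting one into the other gives q_N = 68/3 and q_Y = 170/3.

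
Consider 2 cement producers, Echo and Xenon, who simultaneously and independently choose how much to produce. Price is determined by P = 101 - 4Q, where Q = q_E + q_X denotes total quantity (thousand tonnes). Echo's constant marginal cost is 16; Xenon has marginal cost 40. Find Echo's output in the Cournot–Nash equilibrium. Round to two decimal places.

Echo's profit: π_E = (101 - 4Q)q_E - (16q_E). Setting ∂π_E/∂q_E = 0: 85 - 8q_E - 4(q_X) = 0.
Xenon's profit: π_X = (101 - 4Q)q_X - (40q_X). Setting ∂π_X/∂q_X = 0: 61 - 8q_X - 4(q_E) = 0.
So q_E = (85 - 4q_X)/8 and q_X = (61 - 4q_E)/8.
Solving the pair: q_E = 109/12, q_X = 37/12.

9.08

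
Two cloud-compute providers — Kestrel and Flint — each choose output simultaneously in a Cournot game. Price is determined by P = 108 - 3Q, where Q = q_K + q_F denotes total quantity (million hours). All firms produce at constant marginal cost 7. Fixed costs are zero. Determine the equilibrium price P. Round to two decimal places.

A representative firm's profit is π_i = q_i(108 - 3Q) - 7q_i.
Setting ∂π_i/∂q_i = 0 with rivals' quantities fixed: 101 - 6q_i - 3q_j = 0.
With identical firms every q_j equals q_i, so q_j = q_i and 101 = 9q_i, giving q_i = 101/9.
Total output Q = 202/9, so price P = 108 - 3·(202/9) = 122/3.

40.67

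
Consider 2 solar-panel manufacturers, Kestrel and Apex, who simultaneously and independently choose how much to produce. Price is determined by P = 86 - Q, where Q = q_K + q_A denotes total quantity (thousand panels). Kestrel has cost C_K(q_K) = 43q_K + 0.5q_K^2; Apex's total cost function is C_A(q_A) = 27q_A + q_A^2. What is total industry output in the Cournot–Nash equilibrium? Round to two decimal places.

22.45

Kestrel's profit: π_K = (86 - Q)q_K - (43q_K + (1/2)q_K²). Setting ∂π_K/∂q_K = 0: 43 - 3q_K - (q_A) = 0.
Apex's profit: π_A = (86 - Q)q_A - (27q_A + q_A²). Setting ∂π_A/∂q_A = 0: 59 - 4q_A - (q_K) = 0.
So q_K = (43 - q_A)/3 and q_A = (59 - q_K)/4.
Solving the pair: q_K = 113/11, q_A = 134/11.
Total output Q = 113/11 + 134/11 = 247/11.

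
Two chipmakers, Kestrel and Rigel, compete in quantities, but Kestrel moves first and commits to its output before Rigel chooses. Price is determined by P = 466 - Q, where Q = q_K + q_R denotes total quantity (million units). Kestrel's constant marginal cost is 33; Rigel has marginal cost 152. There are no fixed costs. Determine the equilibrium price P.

171

Solve by backward induction. Given q_K, the follower Rigel maximises π_R = (466 - q_K - q_R)q_R - 152q_R.
∂π_R/∂q_R = 314 - q_K - 2q_R = 0 gives the reaction function q_R = (314 - q_K)/2.
The leader anticipates this reaction. Substituting into P = 466 - Q gives P = 309 - (1/2)q_K, so π_K = (309 - (1/2)q_K)q_K - 33q_K.
Maximising: ∂π_K/∂q_K = 276 - q_K = 0, giving q_K = 276.
Then q_R = (314 - 276)/2 = 19.
Total output Q = 295, so price P = 466 - 295 = 171.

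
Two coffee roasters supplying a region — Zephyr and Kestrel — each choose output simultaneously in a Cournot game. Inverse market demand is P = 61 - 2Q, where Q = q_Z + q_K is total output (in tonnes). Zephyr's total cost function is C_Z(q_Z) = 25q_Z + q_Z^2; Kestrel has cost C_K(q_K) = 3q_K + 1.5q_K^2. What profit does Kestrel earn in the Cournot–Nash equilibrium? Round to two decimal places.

Zephyr's profit: π_Z = (61 - 2Q)q_Z - (25q_Z + q_Z²). Setting ∂π_Z/∂q_Z = 0: 36 - 6q_Z - 2(q_K) = 0.
Kestrel's profit: π_K = (61 - 2Q)q_K - (3q_K + (3/2)q_K²). Setting ∂π_K/∂q_K = 0: 58 - 7q_K - 2(q_Z) = 0.
Rearranging gives the reaction functions q_Z = (36 - 2q_K)/6 and q_K = (58 - 2q_Z)/7.
Solving the pair: q_Z = 68/19, q_K = 138/19.
Price P = 61 - 2·(206/19) = 747/19.
Kestrel's profit: (747/19)·(138/19) - 3·(138/19) - (3/2)(138/19)² = 184.6371.

184.64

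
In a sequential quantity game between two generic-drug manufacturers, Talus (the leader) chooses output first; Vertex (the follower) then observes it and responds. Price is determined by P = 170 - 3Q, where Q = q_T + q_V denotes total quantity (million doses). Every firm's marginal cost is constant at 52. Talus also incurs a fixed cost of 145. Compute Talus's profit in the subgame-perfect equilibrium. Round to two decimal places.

The follower Vertex best-responds to any q_T: π_V = (170 - 3Q)q_V - 52q_V.
Follower FOC: 118 - 3q_T - 6q_V = 0, so q_V(q_T) = (118 - 3q_T)/6.
Talus substitutes q_V(q_T) into its own profit: π_T = q_T(170 - 3q_T - (118 - 3q_T)/2) - 52q_T = (111 - (3/2)q_T)q_T - 52q_T.
The leader's first-order condition 59 - 3q_T = 0 yields q_T = 59/3.
Then q_V = (118 - 3·(59/3))/6 = 59/6.
Price P = 170 - 3·(59/2) = 163/2.
Talus's profit: (163/2 - 52)·(59/3) - 145 = 435.1667.

435.17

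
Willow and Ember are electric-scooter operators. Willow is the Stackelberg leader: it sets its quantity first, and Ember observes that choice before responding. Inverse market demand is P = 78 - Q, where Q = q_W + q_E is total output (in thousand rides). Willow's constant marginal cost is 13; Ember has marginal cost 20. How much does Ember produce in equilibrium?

11

Solve by backward induction. Given q_W, the follower Ember maximises π_E = (78 - q_W - q_E)q_E - 20q_E.
Setting the follower's marginal profit to zero, 58 - q_W - 2q_E = 0, i.e. q_E = (58 - q_W)/2.
The leader anticipates this reaction. Substituting into P = 78 - Q gives P = 49 - (1/2)q_W, so π_W = (49 - (1/2)q_W)q_W - 13q_W.
Maximising: ∂π_W/∂q_W = 36 - q_W = 0, giving q_W = 36.
Then q_E = (58 - 36)/2 = 11.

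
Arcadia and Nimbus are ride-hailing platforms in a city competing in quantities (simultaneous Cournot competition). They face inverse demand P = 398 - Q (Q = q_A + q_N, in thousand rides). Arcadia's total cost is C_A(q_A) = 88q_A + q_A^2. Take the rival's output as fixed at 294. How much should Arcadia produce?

4

With the rival's output fixed at 294, Arcadia's profit is π_A = (398 - 294 - q_A)q_A - (88q_A + q_A²) = (104 - q_A)q_A - (88q_A + q_A²).
∂π_A/∂q_A = 16 - 4q_A = 0, so q_A = 4.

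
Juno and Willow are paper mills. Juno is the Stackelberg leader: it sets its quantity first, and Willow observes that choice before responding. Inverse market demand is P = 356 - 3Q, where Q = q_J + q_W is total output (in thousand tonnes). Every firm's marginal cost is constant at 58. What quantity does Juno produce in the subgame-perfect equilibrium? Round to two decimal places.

49.67

The follower Willow best-responds to any q_J: π_W = (356 - 3Q)q_W - 58q_W.
Setting the follower's marginal profit to zero, 298 - 3q_J - 6q_W = 0, i.e. q_W = (298 - 3q_J)/6.
The leader anticipates this reaction. Substituting into P = 356 - 3Q gives P = 207 - (3/2)q_J, so π_J = (207 - (3/2)q_J)q_J - 58q_J.
Maximising: ∂π_J/∂q_J = 149 - 3q_J = 0, giving q_J = 149/3.
Then q_W = (298 - 3·(149/3))/6 = 149/6.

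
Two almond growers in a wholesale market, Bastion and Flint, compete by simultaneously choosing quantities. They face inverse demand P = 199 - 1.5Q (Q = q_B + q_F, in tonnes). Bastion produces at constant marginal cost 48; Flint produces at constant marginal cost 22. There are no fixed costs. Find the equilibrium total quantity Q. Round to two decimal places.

72.89

Bastion's profit: π_B = (199 - 1.5Q)q_B - (48q_B). Setting ∂π_B/∂q_B = 0: 151 - 3q_B - (3/2)(q_F) = 0.
Flint's first-order condition: 177 - 3q_F - (3/2)(q_B) = 0.
So q_B = (151 - (3/2)q_F)/3 and q_F = (177 - (3/2)q_B)/3.
Substituting one into the other gives q_B = 250/9 and q_F = 406/9.
Total output Q = 250/9 + 406/9 = 656/9.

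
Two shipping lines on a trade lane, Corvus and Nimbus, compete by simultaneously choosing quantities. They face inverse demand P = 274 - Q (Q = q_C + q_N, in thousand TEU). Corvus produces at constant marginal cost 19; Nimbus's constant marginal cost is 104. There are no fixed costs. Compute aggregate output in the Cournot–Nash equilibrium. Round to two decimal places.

141.67

Corvus's profit: π_C = (274 - Q)q_C - (19q_C). Setting ∂π_C/∂q_C = 0: 255 - 2q_C - (q_N) = 0.
Nimbus's first-order condition: 170 - 2q_N - (q_C) = 0.
Best responses: q_C = (255 - q_N)/2, q_N = (170 - q_C)/2.
Solving the pair: q_C = 340/3, q_N = 85/3.
Total output Q = 340/3 + 85/3 = 425/3.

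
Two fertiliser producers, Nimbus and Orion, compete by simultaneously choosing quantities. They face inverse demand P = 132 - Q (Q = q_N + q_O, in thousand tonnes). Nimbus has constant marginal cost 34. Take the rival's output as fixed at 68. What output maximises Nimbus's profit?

With the rival's output fixed at 68, Nimbus's profit is π_N = (132 - 68 - q_N)q_N - (34q_N) = (64 - q_N)q_N - (34q_N).
∂π_N/∂q_N = 30 - 2q_N = 0, so q_N = 15.

15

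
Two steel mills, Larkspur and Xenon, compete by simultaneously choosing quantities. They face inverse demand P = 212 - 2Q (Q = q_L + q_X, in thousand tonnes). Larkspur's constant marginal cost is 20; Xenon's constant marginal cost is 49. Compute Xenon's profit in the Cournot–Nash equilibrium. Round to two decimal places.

997.56

Larkspur's profit: π_L = (212 - 2Q)q_L - (20q_L). Setting ∂π_L/∂q_L = 0: 192 - 4q_L - 2(q_X) = 0.
Xenon's profit: π_X = (212 - 2Q)q_X - (49q_X). Setting ∂π_X/∂q_X = 0: 163 - 4q_X - 2(q_L) = 0.
Rearranging gives the reaction functions q_L = (192 - 2q_X)/4 and q_X = (163 - 2q_L)/4.
Solving the pair: q_L = 221/6, q_X = 67/3.
Price P = 212 - 2·(355/6) = 281/3.
Xenon's profit: (281/3 - 49)·(67/3) = 997.5556.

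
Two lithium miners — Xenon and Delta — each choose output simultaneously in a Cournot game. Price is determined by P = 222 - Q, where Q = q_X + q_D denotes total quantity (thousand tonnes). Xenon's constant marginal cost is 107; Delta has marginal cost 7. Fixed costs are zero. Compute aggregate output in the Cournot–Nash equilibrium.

110

Xenon's profit: π_X = (222 - Q)q_X - (107q_X). Setting ∂π_X/∂q_X = 0: 115 - 2q_X - (q_D) = 0.
Delta's first-order condition: 215 - 2q_D - (q_X) = 0.
Rearranging gives the reaction functions q_X = (115 - q_D)/2 and q_D = (215 - q_X)/2.
Substituting one into the other gives q_X = 5 and q_D = 105.
Total output Q = 5 + 105 = 110.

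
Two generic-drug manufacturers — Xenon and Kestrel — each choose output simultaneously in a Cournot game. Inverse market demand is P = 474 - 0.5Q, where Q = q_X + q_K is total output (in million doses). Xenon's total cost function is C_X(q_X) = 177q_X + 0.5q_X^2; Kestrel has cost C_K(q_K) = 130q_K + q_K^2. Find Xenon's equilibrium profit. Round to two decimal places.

Xenon's profit: π_X = (474 - 0.5Q)q_X - (177q_X + (1/2)q_X²). Setting ∂π_X/∂q_X = 0: 297 - 2q_X - (1/2)(q_K) = 0.
Kestrel's profit: π_K = (474 - 0.5Q)q_K - (130q_K + q_K²). Setting ∂π_K/∂q_K = 0: 344 - 3q_K - (1/2)(q_X) = 0.
Rearranging gives the reaction functions q_X = (297 - (1/2)q_K)/2 and q_K = (344 - (1/2)q_X)/3.
Substituting one into the other gives q_X = 125.0435 and q_K = 93.8261.
Price P = 474 - (1/2)·218.8696 = 364.5652.
Xenon's profit: 364.5652·125.0435 - 177·125.0435 - (1/2)·125.0435² = 15635.8715.

15635.87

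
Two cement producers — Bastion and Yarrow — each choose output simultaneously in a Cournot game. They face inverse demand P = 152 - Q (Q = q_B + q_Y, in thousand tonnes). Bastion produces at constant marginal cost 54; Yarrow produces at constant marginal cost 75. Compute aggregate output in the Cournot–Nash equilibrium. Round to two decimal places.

58.33

Bastion's profit: π_B = (152 - Q)q_B - (54q_B). Setting ∂π_B/∂q_B = 0: 98 - 2q_B - (q_Y) = 0.
Yarrow's first-order condition: 77 - 2q_Y - (q_B) = 0.
Rearranging gives the reaction functions q_B = (98 - q_Y)/2 and q_Y = (77 - q_B)/2.
Solving the pair: q_B = 119/3, q_Y = 56/3.
Total output Q = 119/3 + 56/3 = 175/3.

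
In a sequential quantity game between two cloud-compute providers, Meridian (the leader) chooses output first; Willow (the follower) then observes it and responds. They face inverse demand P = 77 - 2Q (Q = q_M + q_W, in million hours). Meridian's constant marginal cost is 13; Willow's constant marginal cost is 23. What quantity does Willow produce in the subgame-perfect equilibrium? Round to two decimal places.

4.25

The follower Willow best-responds to any q_M: π_W = (77 - 2Q)q_W - 23q_W.
Setting the follower's marginal profit to zero, 54 - 2q_M - 4q_W = 0, i.e. q_W = (54 - 2q_M)/4.
The leader anticipates this reaction. Substituting into P = 77 - 2Q gives P = 50 - q_M, so π_M = (50 - q_M)q_M - 13q_M.
The leader's first-order condition 37 - 2q_M = 0 yields q_M = 37/2.
Then q_W = (54 - 2·(37/2))/4 = 17/4.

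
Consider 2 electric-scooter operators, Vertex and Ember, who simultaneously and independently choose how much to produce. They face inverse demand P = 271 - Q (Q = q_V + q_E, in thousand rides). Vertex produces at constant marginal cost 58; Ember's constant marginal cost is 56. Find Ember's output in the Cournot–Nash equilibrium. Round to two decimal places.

Vertex's profit: π_V = (271 - Q)q_V - (58q_V). Setting ∂π_V/∂q_V = 0: 213 - 2q_V - (q_E) = 0.
Ember's first-order condition: 215 - 2q_E - (q_V) = 0.
Rearranging gives the reaction functions q_V = (213 - q_E)/2 and q_E = (215 - q_V)/2.
Substituting one into the other gives q_V = 211/3 and q_E = 217/3.

72.33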